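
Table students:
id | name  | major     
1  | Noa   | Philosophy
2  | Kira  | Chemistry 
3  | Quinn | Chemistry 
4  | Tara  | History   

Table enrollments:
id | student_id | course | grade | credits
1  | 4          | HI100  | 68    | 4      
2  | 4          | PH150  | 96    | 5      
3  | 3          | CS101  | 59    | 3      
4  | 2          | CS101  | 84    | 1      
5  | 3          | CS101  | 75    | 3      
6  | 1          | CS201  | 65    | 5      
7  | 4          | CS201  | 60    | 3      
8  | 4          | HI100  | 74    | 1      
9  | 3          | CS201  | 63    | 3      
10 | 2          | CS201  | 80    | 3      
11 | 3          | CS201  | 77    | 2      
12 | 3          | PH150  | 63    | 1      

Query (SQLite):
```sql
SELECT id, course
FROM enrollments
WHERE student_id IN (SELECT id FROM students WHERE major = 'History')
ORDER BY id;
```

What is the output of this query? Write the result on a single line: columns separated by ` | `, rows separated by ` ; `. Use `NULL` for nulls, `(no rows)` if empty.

1 | HI100 ; 2 | PH150 ; 7 | CS201 ; 8 | HI100

Inner query: students.id where major = 'History'.
Outer: keep enrollments rows whose student_id is in that set.
Inner query → {4}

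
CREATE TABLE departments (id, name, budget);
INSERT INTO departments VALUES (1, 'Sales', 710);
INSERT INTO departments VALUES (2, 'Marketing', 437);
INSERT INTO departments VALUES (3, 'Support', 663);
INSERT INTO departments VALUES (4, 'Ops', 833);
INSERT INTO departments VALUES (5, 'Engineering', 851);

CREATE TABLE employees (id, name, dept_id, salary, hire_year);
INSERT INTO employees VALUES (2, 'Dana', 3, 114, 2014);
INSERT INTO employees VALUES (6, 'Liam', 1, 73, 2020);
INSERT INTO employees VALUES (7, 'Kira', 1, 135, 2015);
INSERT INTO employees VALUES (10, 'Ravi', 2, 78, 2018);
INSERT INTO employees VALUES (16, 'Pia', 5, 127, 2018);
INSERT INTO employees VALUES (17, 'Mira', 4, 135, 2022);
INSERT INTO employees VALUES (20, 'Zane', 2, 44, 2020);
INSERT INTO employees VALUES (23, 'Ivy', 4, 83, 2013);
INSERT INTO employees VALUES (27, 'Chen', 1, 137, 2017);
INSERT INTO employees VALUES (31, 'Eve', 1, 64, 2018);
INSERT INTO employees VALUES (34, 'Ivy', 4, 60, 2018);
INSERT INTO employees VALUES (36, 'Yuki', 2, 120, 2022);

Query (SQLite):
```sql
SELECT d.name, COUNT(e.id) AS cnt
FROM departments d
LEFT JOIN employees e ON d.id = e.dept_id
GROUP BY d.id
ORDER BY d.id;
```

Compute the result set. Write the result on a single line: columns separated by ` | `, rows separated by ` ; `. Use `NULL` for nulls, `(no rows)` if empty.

Sales | 4 ; Marketing | 3 ; Support | 1 ; Ops | 3 ; Engineering | 1

LEFT JOIN keeps every departments row; unmatched ones get NULL for employees columns.
Group by departments.id and compute COUNT(e.id). COUNT(col) of an all-NULL group is 0.
  1: ids {6, 7, 27, 31} → COUNT(e.id)=4
  2: ids {10, 20, 36} → COUNT(e.id)=3
  3: ids {2} → COUNT(e.id)=1
  4: ids {17, 23, 34} → COUNT(e.id)=3
  5: ids {16} → COUNT(e.id)=1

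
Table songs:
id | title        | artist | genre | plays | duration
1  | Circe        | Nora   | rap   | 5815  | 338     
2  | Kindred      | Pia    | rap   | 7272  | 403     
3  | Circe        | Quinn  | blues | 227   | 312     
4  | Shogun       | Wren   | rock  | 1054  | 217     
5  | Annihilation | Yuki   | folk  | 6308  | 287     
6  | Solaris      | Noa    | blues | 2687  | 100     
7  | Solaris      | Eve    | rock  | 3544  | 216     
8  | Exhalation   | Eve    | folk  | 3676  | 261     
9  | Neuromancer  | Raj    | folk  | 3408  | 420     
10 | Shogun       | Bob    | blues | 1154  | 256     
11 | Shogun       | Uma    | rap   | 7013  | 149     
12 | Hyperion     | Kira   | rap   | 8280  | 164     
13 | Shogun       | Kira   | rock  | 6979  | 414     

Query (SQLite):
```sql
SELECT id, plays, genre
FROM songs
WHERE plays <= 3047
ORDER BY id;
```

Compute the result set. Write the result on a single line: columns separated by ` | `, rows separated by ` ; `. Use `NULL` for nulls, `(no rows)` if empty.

3 | 227 | blues ; 4 | 1054 | rock ; 6 | 2687 | blues ; 10 | 1154 | blues

plays <= 3047: ids {3, 4, 6, 10}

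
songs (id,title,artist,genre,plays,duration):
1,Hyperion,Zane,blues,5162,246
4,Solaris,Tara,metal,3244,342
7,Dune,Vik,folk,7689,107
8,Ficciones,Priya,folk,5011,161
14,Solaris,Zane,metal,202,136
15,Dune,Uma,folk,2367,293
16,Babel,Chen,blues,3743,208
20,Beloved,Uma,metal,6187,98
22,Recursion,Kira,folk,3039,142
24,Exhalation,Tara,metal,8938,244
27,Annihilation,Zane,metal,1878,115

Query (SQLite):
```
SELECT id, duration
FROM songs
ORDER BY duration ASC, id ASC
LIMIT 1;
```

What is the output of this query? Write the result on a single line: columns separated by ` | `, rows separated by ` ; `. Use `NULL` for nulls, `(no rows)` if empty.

20 | 98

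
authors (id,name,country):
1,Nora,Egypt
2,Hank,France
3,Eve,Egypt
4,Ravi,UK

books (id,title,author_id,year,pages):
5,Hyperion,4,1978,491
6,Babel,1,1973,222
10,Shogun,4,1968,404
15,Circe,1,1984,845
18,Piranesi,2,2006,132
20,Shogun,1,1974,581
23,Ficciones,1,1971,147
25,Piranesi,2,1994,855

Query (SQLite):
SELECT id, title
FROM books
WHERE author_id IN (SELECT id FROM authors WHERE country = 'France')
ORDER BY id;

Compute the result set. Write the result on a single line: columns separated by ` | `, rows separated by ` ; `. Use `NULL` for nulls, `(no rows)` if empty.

Inner query: authors.id where country = 'France'.
Outer: keep books rows whose author_id is in that set.
Inner query → {2}

18 | Piranesi ; 25 | Piranesi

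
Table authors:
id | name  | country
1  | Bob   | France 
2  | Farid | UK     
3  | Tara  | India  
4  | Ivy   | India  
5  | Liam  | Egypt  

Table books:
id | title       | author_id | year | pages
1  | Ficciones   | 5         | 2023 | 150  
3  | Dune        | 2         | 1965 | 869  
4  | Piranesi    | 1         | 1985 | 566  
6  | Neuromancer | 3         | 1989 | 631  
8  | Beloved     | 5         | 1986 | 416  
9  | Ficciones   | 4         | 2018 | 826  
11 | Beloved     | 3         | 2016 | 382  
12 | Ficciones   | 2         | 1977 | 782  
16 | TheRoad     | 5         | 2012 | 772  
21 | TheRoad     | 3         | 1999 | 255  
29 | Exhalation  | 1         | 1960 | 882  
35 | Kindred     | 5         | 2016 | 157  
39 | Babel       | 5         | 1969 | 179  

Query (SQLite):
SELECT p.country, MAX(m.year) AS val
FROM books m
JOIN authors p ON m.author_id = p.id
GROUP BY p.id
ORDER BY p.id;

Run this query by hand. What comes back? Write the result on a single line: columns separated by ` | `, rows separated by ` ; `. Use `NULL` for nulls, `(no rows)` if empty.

Join each books row to its authors via author_id.
Group joined rows by authors.id; compute MAX(m.year) per group.
  1: ids {4, 29} → MAX(m.year)=1985
  2: ids {3, 12} → MAX(m.year)=1977
  3: ids {6, 11, 21} → MAX(m.year)=2016
  4: ids {9} → MAX(m.year)=2018
  5: ids {1, 8, 16, 35, 39} → MAX(m.year)=2023

France | 1985 ; UK | 1977 ; India | 2016 ; India | 2018 ; Egypt | 2023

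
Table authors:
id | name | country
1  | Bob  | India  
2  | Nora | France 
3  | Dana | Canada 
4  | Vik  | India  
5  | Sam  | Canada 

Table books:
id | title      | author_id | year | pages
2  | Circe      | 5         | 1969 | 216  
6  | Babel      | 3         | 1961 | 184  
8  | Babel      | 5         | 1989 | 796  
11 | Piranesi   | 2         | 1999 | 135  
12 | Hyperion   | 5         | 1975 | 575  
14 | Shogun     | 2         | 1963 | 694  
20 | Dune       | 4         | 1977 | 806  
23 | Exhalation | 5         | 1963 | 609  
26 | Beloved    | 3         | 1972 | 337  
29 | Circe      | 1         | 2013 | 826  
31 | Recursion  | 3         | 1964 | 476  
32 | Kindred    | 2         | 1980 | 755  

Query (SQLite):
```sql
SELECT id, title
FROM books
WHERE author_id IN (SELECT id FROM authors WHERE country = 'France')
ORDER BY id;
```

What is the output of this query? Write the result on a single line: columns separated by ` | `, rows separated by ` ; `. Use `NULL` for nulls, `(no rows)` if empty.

11 | Piranesi ; 14 | Shogun ; 32 | Kindred

Inner query: authors.id where country = 'France'.
Outer: keep books rows whose author_id is in that set.
Inner query → {2}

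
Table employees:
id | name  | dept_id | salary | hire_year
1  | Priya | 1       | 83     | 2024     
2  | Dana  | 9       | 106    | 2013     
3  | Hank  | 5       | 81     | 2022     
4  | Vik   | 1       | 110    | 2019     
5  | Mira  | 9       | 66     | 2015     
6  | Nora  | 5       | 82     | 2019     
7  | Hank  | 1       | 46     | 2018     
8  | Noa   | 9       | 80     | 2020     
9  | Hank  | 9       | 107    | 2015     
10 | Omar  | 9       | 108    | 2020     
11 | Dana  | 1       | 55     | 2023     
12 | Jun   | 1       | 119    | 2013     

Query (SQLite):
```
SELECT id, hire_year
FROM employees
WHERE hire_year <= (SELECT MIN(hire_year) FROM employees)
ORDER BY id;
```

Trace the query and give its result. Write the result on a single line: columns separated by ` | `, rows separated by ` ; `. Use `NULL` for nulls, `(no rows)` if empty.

Scalar subquery: MIN(hire_year) over all employees rows = 2013.
Keep rows where hire_year <= that value.

2 | 2013 ; 12 | 2013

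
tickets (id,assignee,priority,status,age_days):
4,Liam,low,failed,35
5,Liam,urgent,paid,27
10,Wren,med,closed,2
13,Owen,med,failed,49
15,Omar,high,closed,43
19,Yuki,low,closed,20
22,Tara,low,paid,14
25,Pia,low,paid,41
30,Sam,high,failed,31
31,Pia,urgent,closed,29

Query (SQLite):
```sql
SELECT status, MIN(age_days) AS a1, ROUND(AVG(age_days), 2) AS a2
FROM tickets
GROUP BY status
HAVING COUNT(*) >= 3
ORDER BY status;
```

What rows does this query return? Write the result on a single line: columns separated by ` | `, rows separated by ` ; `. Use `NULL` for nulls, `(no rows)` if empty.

closed | 2 | 23.5 ; failed | 31 | 38.33 ; paid | 14 | 27.33

Group tickets by status.
Per group compute: MIN(age_days), ROUND(AVG(age_days), 2).
HAVING: drop groups with fewer than 3 rows.
  closed: ids {10, 15, 19, 31} → MIN(age_days)=2, ROUND(AVG(age_days), 2)=23.5
  failed: ids {4, 13, 30} → MIN(age_days)=31, ROUND(AVG(age_days), 2)=38.33
  paid: ids {5, 22, 25} → MIN(age_days)=14, ROUND(AVG(age_days), 2)=27.33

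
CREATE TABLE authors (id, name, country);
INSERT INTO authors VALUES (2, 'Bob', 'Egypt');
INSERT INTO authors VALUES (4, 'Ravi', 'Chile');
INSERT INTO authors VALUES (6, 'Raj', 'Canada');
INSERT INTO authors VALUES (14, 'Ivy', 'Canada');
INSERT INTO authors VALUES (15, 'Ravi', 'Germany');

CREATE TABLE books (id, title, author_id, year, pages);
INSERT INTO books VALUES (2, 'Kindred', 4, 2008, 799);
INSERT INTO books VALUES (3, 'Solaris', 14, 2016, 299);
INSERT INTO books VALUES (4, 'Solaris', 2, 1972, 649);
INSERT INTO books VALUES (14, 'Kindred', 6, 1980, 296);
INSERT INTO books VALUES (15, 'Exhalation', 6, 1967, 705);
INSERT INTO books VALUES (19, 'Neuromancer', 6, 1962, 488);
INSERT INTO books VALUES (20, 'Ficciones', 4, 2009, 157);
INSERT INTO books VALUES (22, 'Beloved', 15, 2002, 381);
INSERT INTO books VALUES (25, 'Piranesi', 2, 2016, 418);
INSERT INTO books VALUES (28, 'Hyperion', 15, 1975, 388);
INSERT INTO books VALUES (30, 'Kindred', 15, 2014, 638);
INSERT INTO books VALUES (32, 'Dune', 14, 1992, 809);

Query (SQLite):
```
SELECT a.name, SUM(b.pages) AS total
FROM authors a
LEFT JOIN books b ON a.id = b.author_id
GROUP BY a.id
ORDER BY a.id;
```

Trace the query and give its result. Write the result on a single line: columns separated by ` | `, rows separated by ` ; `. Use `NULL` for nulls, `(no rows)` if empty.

LEFT JOIN keeps every authors row; unmatched ones get NULL for books columns.
Group by authors.id and compute SUM(b.pages). SUM over an all-NULL group is NULL.
  2: ids {4, 25} → SUM(b.pages)=1067
  4: ids {2, 20} → SUM(b.pages)=956
  6: ids {14, 15, 19} → SUM(b.pages)=1489
  14: ids {3, 32} → SUM(b.pages)=1108
  15: ids {22, 28, 30} → SUM(b.pages)=1407

Bob | 1067 ; Ravi | 956 ; Raj | 1489 ; Ivy | 1108 ; Ravi | 1407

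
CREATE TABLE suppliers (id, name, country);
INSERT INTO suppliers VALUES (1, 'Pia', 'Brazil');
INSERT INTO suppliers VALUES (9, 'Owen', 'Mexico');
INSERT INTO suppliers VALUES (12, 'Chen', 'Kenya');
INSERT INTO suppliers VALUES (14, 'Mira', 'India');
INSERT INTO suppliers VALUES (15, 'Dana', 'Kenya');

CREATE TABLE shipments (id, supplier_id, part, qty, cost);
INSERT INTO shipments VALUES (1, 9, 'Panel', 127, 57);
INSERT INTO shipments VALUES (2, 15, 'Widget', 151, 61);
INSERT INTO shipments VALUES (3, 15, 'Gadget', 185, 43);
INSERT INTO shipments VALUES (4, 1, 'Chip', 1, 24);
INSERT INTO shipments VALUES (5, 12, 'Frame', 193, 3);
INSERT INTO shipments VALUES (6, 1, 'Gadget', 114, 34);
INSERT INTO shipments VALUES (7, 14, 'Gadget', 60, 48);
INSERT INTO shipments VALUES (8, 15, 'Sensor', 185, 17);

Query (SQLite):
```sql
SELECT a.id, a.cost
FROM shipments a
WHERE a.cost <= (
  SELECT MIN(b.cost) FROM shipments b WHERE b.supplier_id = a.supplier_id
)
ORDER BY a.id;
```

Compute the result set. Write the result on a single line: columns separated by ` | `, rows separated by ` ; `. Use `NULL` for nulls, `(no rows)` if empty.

For each shipments row a, compute MIN(cost) over rows sharing a.supplier_id.
Keep row a if a.cost <= that per-group MIN.
  supplier_id=1: MIN(cost) = 24
  supplier_id=9: MIN(cost) = 57
  supplier_id=12: MIN(cost) = 3
  supplier_id=14: MIN(cost) = 48
  supplier_id=15: MIN(cost) = 17

1 | 57 ; 4 | 24 ; 5 | 3 ; 7 | 48 ; 8 | 17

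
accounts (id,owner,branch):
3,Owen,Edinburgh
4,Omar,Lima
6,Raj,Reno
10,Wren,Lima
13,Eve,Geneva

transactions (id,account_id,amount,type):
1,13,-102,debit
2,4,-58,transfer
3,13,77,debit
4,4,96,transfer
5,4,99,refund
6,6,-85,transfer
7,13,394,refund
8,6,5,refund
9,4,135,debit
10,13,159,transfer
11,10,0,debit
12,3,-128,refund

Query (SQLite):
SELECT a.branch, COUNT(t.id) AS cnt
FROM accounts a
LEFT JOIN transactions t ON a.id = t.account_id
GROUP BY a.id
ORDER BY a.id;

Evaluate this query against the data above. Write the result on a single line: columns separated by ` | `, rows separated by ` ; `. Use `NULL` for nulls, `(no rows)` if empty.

Edinburgh | 1 ; Lima | 4 ; Reno | 2 ; Lima | 1 ; Geneva | 4

LEFT JOIN keeps every accounts row; unmatched ones get NULL for transactions columns.
Group by accounts.id and compute COUNT(t.id). COUNT(col) of an all-NULL group is 0.
  3: ids {12} → COUNT(t.id)=1
  4: ids {2, 4, 5, 9} → COUNT(t.id)=4
  6: ids {6, 8} → COUNT(t.id)=2
  10: ids {11} → COUNT(t.id)=1
  13: ids {1, 3, 7, 10} → COUNT(t.id)=4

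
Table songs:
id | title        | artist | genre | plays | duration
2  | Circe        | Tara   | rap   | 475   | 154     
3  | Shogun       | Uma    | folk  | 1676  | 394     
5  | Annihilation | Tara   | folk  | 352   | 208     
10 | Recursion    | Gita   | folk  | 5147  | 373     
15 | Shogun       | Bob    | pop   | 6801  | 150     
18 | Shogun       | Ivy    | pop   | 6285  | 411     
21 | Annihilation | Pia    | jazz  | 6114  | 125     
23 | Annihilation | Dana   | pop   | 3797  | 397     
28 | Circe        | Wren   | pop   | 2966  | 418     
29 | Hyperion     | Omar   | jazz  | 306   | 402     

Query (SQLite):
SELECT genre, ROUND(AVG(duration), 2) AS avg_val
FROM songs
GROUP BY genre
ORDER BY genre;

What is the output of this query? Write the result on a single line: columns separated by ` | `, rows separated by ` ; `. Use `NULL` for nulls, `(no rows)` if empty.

Partition songs by genre; compute ROUND(AVG(duration), 2) within each group.
  folk: ids {3, 5, 10} → ROUND(AVG(duration), 2)=325
  jazz: ids {21, 29} → ROUND(AVG(duration), 2)=263.5
  pop: ids {15, 18, 23, 28} → ROUND(AVG(duration), 2)=344
  rap: ids {2} → ROUND(AVG(duration), 2)=154

folk | 325 ; jazz | 263.5 ; pop | 344 ; rap | 154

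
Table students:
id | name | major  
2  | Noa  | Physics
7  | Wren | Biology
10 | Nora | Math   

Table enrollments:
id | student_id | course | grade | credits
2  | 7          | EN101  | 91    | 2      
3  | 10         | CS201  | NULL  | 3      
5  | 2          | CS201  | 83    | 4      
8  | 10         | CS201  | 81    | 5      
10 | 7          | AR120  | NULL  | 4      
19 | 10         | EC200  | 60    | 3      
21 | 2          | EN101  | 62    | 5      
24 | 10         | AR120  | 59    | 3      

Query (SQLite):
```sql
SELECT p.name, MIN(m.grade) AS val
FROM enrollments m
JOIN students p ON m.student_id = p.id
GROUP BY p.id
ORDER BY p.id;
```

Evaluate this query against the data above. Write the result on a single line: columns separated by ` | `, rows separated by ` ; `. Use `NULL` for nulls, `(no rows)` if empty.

Noa | 62 ; Wren | 91 ; Nora | 59

Join each enrollments row to its students via student_id.
Group joined rows by students.id; compute MIN(m.grade) per group.
  2: ids {5, 21} → MIN(m.grade)=62
  7: ids {2, 10} → MIN(m.grade)=91
  10: ids {3, 8, 19, 24} → MIN(m.grade)=59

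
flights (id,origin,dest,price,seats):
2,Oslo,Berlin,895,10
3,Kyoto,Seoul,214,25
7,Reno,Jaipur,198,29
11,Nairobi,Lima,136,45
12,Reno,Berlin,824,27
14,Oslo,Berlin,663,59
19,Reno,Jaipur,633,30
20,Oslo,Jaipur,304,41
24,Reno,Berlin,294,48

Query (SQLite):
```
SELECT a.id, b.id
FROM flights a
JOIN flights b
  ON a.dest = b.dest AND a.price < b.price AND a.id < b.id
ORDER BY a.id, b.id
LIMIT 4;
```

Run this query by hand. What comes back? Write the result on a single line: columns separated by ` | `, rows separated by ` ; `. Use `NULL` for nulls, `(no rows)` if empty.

Pairs (a,b) with same dest, a.price < b.price, a.id < b.id.
dest groups: Berlin:{2,12,14,24} Jaipur:{7,19,20} Lima:{11} Seoul:{3}
Ordered by (a.id, b.id); first 4.

7 | 19 ; 7 | 20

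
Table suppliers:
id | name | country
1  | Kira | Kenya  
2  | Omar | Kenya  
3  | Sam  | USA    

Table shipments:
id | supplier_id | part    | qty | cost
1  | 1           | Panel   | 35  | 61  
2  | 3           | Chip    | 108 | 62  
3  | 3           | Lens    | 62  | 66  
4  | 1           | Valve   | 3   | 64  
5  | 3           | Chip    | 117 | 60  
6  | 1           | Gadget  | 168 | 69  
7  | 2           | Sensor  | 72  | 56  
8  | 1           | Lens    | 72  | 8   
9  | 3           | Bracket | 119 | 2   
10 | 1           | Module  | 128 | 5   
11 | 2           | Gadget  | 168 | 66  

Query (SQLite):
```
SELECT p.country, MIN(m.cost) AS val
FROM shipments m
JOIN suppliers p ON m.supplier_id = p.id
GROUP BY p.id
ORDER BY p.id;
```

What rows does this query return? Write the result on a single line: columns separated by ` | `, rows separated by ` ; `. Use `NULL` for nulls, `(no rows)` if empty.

Kenya | 5 ; Kenya | 56 ; USA | 2

Join each shipments row to its suppliers via supplier_id.
Group joined rows by suppliers.id; compute MIN(m.cost) per group.
  1: ids {1, 4, 6, 8, 10} → MIN(m.cost)=5
  2: ids {7, 11} → MIN(m.cost)=56
  3: ids {2, 3, 5, 9} → MIN(m.cost)=2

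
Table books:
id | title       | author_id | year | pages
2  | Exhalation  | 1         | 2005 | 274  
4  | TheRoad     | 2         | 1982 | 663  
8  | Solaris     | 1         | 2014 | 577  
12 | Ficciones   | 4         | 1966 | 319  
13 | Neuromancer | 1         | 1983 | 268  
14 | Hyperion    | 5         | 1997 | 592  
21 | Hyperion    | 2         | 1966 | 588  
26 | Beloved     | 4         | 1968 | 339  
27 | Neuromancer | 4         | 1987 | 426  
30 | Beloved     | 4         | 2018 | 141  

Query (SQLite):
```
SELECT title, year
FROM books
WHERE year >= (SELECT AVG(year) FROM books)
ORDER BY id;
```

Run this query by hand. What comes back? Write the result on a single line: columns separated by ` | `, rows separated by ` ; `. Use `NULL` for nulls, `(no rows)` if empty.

Scalar subquery: AVG(year) over all books rows = 1988.6.
Keep rows where year >= that value.

Exhalation | 2005 ; Solaris | 2014 ; Hyperion | 1997 ; Beloved | 2018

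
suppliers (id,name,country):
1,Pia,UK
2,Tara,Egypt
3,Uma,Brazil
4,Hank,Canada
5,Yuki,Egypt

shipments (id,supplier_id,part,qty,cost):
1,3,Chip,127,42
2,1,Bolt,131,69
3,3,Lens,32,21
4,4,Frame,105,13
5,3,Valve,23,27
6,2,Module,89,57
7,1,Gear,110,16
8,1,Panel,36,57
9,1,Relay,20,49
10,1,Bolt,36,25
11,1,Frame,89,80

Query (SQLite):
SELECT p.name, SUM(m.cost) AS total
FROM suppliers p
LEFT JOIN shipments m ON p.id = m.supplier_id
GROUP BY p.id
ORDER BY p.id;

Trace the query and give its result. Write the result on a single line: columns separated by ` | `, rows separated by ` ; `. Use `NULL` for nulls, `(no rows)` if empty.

Pia | 296 ; Tara | 57 ; Uma | 90 ; Hank | 13 ; Yuki | NULL

LEFT JOIN keeps every suppliers row; unmatched ones get NULL for shipments columns.
Group by suppliers.id and compute SUM(m.cost). SUM over an all-NULL group is NULL.
  1: ids {2, 7, 8, 9, 10, 11} → SUM(m.cost)=296
  2: ids {6} → SUM(m.cost)=57
  3: ids {1, 3, 5} → SUM(m.cost)=90
  4: ids {4} → SUM(m.cost)=13
  5: ids {—} → SUM(m.cost)=NULL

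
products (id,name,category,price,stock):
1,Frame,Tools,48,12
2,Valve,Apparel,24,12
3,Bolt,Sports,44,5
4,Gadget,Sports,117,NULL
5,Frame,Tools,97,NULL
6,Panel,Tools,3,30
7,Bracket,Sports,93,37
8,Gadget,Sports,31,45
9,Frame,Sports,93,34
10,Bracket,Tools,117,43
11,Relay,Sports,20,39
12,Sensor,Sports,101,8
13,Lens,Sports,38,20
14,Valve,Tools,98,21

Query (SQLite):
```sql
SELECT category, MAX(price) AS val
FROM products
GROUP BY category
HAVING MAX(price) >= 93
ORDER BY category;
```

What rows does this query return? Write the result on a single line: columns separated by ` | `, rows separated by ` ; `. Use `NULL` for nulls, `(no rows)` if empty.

Partition products by category; compute MAX(price) within each group.
HAVING: keep groups where MAX(price) >= 93.
  Apparel: ids {2} → MAX(price)=24
  Sports: ids {3, 4, 7, 8, 9, 11, 12, 13} → MAX(price)=117
  Tools: ids {1, 5, 6, 10, 14} → MAX(price)=117

Sports | 117 ; Tools | 117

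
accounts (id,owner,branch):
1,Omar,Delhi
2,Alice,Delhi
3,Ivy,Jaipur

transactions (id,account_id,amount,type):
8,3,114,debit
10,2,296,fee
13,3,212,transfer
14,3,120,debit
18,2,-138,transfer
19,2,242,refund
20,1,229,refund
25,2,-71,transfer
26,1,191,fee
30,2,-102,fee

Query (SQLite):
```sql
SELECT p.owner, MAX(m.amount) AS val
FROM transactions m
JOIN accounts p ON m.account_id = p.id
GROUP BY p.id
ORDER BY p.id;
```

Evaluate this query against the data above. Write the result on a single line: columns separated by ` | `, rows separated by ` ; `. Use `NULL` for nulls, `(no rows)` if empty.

Omar | 229 ; Alice | 296 ; Ivy | 212

Join each transactions row to its accounts via account_id.
Group joined rows by accounts.id; compute MAX(m.amount) per group.
  1: ids {20, 26} → MAX(m.amount)=229
  2: ids {10, 18, 19, 25, 30} → MAX(m.amount)=296
  3: ids {8, 13, 14} → MAX(m.amount)=212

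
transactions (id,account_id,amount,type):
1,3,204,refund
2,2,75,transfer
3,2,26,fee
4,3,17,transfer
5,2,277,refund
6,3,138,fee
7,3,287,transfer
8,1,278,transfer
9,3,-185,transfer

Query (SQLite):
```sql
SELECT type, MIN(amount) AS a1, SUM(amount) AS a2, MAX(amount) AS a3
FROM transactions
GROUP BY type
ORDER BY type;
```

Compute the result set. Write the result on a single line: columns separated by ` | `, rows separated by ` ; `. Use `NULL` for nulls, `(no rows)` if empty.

Group transactions by type.
Per group compute: MIN(amount), SUM(amount), MAX(amount).
  fee: ids {3, 6} → MIN(amount)=26, SUM(amount)=164, MAX(amount)=138
  refund: ids {1, 5} → MIN(amount)=204, SUM(amount)=481, MAX(amount)=277
  transfer: ids {2, 4, 7, 8, 9} → MIN(amount)=-185, SUM(amount)=472, MAX(amount)=287

fee | 26 | 164 | 138 ; refund | 204 | 481 | 277 ; transfer | -185 | 472 | 287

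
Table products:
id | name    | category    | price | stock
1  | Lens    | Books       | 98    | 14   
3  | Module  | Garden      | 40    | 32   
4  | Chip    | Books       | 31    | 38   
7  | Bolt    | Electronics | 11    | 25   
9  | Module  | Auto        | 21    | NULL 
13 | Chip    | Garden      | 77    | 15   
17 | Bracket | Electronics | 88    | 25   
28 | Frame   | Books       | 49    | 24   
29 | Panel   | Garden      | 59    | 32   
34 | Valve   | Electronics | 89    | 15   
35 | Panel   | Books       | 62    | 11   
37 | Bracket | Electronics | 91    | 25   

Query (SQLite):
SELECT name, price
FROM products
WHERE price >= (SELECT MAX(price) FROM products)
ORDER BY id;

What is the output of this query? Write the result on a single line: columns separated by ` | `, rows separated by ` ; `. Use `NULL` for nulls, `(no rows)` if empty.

Lens | 98

Scalar subquery: MAX(price) over all products rows = 98.
Keep rows where price >= that value.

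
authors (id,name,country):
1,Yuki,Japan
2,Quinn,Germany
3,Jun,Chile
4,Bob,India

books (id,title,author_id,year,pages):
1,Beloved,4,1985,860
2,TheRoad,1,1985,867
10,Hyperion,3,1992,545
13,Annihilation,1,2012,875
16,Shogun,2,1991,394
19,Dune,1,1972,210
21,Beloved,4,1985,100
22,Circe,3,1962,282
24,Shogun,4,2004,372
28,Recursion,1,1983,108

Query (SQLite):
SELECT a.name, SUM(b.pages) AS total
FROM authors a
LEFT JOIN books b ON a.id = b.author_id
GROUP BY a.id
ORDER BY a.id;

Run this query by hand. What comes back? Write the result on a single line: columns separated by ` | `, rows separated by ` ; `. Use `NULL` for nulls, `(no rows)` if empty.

Yuki | 2060 ; Quinn | 394 ; Jun | 827 ; Bob | 1332

LEFT JOIN keeps every authors row; unmatched ones get NULL for books columns.
Group by authors.id and compute SUM(b.pages). SUM over an all-NULL group is NULL.
  1: ids {2, 13, 19, 28} → SUM(b.pages)=2060
  2: ids {16} → SUM(b.pages)=394
  3: ids {10, 22} → SUM(b.pages)=827
  4: ids {1, 21, 24} → SUM(b.pages)=1332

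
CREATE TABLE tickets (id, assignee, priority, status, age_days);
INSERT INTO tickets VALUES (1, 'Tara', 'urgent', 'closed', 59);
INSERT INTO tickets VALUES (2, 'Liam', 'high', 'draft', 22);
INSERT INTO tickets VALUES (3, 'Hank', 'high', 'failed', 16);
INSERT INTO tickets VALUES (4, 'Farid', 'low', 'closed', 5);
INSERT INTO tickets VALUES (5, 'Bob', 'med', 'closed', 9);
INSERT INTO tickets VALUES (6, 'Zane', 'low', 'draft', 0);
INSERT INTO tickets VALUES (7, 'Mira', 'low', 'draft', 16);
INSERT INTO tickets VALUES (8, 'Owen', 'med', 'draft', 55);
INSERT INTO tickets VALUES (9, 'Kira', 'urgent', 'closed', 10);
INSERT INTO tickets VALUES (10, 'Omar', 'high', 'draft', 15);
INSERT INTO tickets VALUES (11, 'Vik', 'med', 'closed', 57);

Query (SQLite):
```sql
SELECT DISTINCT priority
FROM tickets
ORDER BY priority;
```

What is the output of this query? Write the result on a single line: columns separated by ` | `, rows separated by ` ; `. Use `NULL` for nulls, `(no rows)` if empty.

Collect distinct priority values from tickets.

high ; low ; med ; urgent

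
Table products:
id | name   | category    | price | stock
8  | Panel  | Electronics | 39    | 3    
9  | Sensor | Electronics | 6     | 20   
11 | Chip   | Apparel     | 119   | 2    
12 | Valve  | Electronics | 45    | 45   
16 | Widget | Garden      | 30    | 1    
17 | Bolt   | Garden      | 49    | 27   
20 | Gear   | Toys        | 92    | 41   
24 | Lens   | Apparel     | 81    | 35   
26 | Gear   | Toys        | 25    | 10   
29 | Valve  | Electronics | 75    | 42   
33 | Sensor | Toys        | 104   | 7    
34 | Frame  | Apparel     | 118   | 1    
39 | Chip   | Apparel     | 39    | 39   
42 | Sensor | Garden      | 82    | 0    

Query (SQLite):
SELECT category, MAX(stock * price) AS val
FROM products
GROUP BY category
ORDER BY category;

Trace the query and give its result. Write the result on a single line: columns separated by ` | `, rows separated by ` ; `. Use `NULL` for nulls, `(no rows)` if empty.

Apparel | 2835 ; Electronics | 3150 ; Garden | 1323 ; Toys | 3772

For each row compute stock * price.
Group by category; take MAX of the expression per group.
  Apparel: ids {11, 24, 34, 39} → MAX(stock * price)=2835
  Electronics: ids {8, 9, 12, 29} → MAX(stock * price)=3150
  Garden: ids {16, 17, 42} → MAX(stock * price)=1323
  Toys: ids {20, 26, 33} → MAX(stock * price)=3772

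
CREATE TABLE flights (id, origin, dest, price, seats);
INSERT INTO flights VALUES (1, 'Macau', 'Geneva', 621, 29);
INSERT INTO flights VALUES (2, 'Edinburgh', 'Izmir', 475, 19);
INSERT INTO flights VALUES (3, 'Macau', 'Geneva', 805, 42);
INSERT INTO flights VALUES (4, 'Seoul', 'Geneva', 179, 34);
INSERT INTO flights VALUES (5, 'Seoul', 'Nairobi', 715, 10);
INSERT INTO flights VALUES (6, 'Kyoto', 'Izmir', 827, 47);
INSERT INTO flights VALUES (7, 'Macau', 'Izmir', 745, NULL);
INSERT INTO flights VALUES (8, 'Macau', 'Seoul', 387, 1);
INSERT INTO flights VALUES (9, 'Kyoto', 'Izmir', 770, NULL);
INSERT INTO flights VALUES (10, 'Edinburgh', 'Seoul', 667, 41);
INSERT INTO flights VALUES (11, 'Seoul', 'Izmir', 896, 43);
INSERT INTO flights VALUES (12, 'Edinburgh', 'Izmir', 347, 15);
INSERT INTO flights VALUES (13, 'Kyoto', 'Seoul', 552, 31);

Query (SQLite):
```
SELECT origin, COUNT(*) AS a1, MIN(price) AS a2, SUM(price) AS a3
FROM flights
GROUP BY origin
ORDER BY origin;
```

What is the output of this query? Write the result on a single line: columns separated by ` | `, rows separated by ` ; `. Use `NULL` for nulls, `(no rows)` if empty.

Edinburgh | 3 | 347 | 1489 ; Kyoto | 3 | 552 | 2149 ; Macau | 4 | 387 | 2558 ; Seoul | 3 | 179 | 1790

Group flights by origin.
Per group compute: COUNT(*), MIN(price), SUM(price).
  Edinburgh: ids {2, 10, 12} → COUNT(*)=3, MIN(price)=347, SUM(price)=1489
  Kyoto: ids {6, 9, 13} → COUNT(*)=3, MIN(price)=552, SUM(price)=2149
  Macau: ids {1, 3, 7, 8} → COUNT(*)=4, MIN(price)=387, SUM(price)=2558
  Seoul: ids {4, 5, 11} → COUNT(*)=3, MIN(price)=179, SUM(price)=1790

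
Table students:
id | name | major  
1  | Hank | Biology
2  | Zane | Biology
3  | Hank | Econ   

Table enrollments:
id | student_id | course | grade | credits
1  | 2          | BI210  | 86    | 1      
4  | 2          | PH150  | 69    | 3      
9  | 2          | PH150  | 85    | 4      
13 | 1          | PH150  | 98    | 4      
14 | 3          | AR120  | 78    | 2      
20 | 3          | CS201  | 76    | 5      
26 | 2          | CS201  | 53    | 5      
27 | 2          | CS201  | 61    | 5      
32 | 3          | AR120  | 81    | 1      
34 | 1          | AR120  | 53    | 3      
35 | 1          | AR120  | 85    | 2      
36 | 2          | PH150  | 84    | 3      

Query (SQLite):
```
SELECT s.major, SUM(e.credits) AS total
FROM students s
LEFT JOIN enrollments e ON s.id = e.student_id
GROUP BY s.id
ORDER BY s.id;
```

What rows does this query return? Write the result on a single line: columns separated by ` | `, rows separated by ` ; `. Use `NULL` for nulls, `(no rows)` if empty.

LEFT JOIN keeps every students row; unmatched ones get NULL for enrollments columns.
Group by students.id and compute SUM(e.credits). SUM over an all-NULL group is NULL.
  1: ids {13, 34, 35} → SUM(e.credits)=9
  2: ids {1, 4, 9, 26, 27, 36} → SUM(e.credits)=21
  3: ids {14, 20, 32} → SUM(e.credits)=8

Biology | 9 ; Biology | 21 ; Econ | 8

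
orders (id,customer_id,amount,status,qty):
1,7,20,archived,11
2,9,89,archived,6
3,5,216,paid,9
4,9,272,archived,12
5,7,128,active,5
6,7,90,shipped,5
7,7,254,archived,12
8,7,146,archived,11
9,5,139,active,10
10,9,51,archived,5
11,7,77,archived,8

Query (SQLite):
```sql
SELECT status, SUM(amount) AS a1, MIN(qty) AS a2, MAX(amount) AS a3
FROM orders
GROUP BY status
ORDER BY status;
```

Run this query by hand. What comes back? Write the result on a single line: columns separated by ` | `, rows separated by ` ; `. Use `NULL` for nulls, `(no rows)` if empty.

Group orders by status.
Per group compute: SUM(amount), MIN(qty), MAX(amount).
  active: ids {5, 9} → SUM(amount)=267, MIN(qty)=5, MAX(amount)=139
  archived: ids {1, 2, 4, 7, 8, 10, 11} → SUM(amount)=909, MIN(qty)=5, MAX(amount)=272
  paid: ids {3} → SUM(amount)=216, MIN(qty)=9, MAX(amount)=216
  shipped: ids {6} → SUM(amount)=90, MIN(qty)=5, MAX(amount)=90

active | 267 | 5 | 139 ; archived | 909 | 5 | 272 ; paid | 216 | 9 | 216 ; shipped | 90 | 5 | 90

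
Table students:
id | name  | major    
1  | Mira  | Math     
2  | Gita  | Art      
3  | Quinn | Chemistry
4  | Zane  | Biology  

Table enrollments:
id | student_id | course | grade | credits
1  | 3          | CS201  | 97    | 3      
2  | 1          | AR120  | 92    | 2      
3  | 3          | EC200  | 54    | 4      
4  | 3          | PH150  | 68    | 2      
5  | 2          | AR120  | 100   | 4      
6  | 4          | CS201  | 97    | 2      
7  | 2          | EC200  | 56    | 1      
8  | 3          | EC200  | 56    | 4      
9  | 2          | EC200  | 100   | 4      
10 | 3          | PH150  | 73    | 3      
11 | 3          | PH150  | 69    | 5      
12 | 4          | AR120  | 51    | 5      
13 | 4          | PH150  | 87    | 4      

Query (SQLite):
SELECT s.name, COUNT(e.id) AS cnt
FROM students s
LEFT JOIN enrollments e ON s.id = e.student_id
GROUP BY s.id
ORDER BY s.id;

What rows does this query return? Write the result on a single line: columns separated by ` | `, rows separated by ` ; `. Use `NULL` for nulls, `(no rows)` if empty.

Mira | 1 ; Gita | 3 ; Quinn | 6 ; Zane | 3

LEFT JOIN keeps every students row; unmatched ones get NULL for enrollments columns.
Group by students.id and compute COUNT(e.id). COUNT(col) of an all-NULL group is 0.
  1: ids {2} → COUNT(e.id)=1
  2: ids {5, 7, 9} → COUNT(e.id)=3
  3: ids {1, 3, 4, 8, 10, 11} → COUNT(e.id)=6
  4: ids {6, 12, 13} → COUNT(e.id)=3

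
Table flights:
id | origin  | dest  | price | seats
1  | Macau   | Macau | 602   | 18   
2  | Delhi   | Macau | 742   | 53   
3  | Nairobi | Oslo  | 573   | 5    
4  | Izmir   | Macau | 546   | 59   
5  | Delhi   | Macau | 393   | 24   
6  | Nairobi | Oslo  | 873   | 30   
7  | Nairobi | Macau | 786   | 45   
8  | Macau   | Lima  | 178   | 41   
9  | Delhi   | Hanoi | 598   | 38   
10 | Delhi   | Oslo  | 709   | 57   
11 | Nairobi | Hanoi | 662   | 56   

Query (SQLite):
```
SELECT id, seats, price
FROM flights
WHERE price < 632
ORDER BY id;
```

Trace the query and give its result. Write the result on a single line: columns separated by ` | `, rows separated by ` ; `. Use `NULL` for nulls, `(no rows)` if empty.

price < 632: ids {1, 3, 4, 5, 8, 9}

1 | 18 | 602 ; 3 | 5 | 573 ; 4 | 59 | 546 ; 5 | 24 | 393 ; 8 | 41 | 178 ; 9 | 38 | 598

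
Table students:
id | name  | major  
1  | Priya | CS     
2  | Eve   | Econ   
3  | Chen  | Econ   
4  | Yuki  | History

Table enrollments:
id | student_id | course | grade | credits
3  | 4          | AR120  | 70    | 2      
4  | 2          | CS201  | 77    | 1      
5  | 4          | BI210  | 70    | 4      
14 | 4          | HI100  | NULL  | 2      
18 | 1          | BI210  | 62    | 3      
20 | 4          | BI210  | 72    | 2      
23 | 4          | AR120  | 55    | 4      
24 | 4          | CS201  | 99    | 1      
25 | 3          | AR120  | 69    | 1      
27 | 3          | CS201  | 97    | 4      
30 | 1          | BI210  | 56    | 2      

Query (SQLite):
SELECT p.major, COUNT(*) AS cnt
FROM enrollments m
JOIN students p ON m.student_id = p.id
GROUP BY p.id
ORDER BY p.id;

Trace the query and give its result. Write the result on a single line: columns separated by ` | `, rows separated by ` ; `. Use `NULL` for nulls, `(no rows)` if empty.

Join each enrollments row to its students via student_id.
Group joined rows by students.id; compute COUNT(*) per group.
  1: ids {18, 30} → COUNT(*)=2
  2: ids {4} → COUNT(*)=1
  3: ids {25, 27} → COUNT(*)=2
  4: ids {3, 5, 14, 20, 23, 24} → COUNT(*)=6

CS | 2 ; Econ | 1 ; Econ | 2 ; History | 6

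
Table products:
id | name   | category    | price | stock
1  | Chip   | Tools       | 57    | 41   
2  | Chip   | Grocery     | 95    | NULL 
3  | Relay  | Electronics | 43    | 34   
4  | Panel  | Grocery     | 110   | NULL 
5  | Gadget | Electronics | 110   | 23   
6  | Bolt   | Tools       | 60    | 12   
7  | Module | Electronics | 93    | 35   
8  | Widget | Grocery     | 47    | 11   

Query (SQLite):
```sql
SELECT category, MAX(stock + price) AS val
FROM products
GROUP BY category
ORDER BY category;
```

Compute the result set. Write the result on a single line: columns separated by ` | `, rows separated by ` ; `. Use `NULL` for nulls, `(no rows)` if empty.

Electronics | 133 ; Grocery | 58 ; Tools | 98

For each row compute stock + price.
Group by category; take MAX of the expression per group.
  Electronics: ids {3, 5, 7} → MAX(stock + price)=133
  Grocery: ids {2, 4, 8} → MAX(stock + price)=58
  Tools: ids {1, 6} → MAX(stock + price)=98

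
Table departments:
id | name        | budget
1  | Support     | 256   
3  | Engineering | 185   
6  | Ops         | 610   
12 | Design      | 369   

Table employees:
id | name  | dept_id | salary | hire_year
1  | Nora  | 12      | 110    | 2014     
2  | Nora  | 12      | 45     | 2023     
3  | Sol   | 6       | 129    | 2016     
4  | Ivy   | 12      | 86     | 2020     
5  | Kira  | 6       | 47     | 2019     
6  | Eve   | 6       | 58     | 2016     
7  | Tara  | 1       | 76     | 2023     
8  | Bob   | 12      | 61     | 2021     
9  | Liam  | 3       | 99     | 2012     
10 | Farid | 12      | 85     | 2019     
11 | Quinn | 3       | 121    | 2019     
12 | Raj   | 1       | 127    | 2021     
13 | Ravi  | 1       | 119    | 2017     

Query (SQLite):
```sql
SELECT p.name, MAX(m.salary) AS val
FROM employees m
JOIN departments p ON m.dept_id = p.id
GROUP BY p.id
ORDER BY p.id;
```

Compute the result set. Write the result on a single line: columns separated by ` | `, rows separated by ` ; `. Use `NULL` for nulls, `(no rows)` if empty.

Support | 127 ; Engineering | 121 ; Ops | 129 ; Design | 110

Join each employees row to its departments via dept_id.
Group joined rows by departments.id; compute MAX(m.salary) per group.
  1: ids {7, 12, 13} → MAX(m.salary)=127
  3: ids {9, 11} → MAX(m.salary)=121
  6: ids {3, 5, 6} → MAX(m.salary)=129
  12: ids {1, 2, 4, 8, 10} → MAX(m.salary)=110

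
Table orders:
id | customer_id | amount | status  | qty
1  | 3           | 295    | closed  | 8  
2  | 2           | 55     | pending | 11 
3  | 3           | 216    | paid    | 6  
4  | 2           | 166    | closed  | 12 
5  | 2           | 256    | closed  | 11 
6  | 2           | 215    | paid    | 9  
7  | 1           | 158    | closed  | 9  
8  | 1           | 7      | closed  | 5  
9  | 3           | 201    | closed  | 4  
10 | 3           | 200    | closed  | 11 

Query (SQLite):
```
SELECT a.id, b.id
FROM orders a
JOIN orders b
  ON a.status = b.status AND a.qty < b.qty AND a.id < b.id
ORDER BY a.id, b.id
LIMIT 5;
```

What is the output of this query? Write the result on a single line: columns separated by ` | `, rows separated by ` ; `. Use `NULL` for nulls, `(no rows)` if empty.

1 | 4 ; 1 | 5 ; 1 | 7 ; 1 | 10 ; 3 | 6

Pairs (a,b) with same status, a.qty < b.qty, a.id < b.id.
status groups: closed:{1,4,5,7,8,9,10} paid:{3,6} pending:{2}
Ordered by (a.id, b.id); first 5.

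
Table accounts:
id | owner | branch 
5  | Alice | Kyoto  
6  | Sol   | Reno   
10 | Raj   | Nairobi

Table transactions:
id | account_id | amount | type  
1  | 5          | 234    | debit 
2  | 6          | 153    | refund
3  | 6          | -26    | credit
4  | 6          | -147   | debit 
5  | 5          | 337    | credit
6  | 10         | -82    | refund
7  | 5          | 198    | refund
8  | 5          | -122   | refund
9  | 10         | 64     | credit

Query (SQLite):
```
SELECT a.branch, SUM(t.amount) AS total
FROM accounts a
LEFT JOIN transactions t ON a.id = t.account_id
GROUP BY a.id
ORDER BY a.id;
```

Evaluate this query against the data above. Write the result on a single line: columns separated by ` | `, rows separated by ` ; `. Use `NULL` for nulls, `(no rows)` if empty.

LEFT JOIN keeps every accounts row; unmatched ones get NULL for transactions columns.
Group by accounts.id and compute SUM(t.amount). SUM over an all-NULL group is NULL.
  5: ids {1, 5, 7, 8} → SUM(t.amount)=647
  6: ids {2, 3, 4} → SUM(t.amount)=-20
  10: ids {6, 9} → SUM(t.amount)=-18

Kyoto | 647 ; Reno | -20 ; Nairobi | -18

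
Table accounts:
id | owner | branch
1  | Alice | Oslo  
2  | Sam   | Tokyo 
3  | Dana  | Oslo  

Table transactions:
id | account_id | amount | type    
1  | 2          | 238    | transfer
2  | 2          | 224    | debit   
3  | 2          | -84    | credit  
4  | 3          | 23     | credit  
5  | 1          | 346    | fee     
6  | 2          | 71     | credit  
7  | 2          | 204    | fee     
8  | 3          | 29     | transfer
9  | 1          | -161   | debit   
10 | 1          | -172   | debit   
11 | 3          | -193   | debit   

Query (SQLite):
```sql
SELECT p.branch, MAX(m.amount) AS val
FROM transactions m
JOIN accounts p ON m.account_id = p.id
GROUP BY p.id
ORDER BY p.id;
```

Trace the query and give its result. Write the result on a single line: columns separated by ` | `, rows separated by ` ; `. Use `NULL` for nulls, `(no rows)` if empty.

Join each transactions row to its accounts via account_id.
Group joined rows by accounts.id; compute MAX(m.amount) per group.
  1: ids {5, 9, 10} → MAX(m.amount)=346
  2: ids {1, 2, 3, 6, 7} → MAX(m.amount)=238
  3: ids {4, 8, 11} → MAX(m.amount)=29

Oslo | 346 ; Tokyo | 238 ; Oslo | 29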